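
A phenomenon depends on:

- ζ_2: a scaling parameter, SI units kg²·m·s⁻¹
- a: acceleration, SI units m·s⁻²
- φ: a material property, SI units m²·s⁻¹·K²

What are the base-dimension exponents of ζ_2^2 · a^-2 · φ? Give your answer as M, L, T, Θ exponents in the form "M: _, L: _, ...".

Collect each base-dimension exponent across the product:
  M: 2·(2) − 2·(0) + (0) = 4
  L: 2·(1) − 2·(1) + (2) = 2
  T: 2·(-1) − 2·(-2) + (-1) = 1
  Θ: 2·(0) − 2·(0) + (2) = 2
So the dimensions are [M⁴ L² T Θ²].

M: 4, L: 2, T: 1, Θ: 2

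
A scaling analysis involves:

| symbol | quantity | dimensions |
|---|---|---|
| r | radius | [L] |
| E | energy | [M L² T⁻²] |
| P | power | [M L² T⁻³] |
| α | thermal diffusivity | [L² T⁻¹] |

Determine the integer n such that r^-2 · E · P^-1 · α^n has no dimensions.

1

Balance the L exponent: (2)·n from α, plus −2·(1) + (2) − (2) = -2 from the rest, must sum to zero.
2n − 2 = 0, so n = 1.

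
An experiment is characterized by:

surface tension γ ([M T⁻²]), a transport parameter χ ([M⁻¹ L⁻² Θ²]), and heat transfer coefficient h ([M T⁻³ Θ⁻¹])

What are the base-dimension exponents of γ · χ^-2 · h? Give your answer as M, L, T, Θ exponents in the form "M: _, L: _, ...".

M: 4, L: 4, T: -5, Θ: -5

Collect each base-dimension exponent across the product:
  M: (1) − 2·(-1) + (1) = 4
  L: (0) − 2·(-2) + (0) = 4
  T: (-2) − 2·(0) + (-3) = -5
  Θ: (0) − 2·(2) + (-1) = -5
So the dimensions are [M⁴ L⁴ T⁻⁵ Θ⁻⁵].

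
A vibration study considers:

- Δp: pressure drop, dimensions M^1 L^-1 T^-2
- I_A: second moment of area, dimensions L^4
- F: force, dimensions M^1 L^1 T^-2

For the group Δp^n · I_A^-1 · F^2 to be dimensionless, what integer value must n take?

-2

Balance the M exponent: (1)·n from Δp, plus −(0) + 2·(1) = 2 from the rest, must sum to zero.
n + 2 = 0, so n = -2.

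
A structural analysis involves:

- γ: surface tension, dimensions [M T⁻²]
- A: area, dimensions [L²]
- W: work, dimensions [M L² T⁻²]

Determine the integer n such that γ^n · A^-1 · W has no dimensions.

-1

Balance the M exponent: (1)·n from γ, plus −(0) + (1) = 1 from the rest, must sum to zero.
n + 1 = 0, so n = -1.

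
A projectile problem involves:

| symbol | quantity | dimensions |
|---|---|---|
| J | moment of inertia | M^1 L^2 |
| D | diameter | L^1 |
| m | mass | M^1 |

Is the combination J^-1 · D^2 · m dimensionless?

yes

Sum the exponent of each base dimension across the product:
  M: −[J]_M + 2·[D]_M + [m]_M = −(1) + 2·(0) + (1) = 0
  L: −[J]_L + 2·[D]_L + [m]_L = −(2) + 2·(1) + (0) = 0
  T: −[J]_T + 2·[D]_T + [m]_T = −(0) + 2·(0) + (0) = 0
All base exponents vanish — dimensionless.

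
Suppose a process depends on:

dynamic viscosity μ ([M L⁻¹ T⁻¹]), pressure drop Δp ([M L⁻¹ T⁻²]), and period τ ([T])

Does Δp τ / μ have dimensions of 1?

Sum the exponent of each base dimension across the product:
  M: −[μ]_M + [Δp]_M + [τ]_M = −(1) + (1) + (0) = 0
  L: −[μ]_L + [Δp]_L + [τ]_L = −(-1) + (-1) + (0) = 0
  T: −[μ]_T + [Δp]_T + [τ]_T = −(-1) + (-2) + (1) = 0
  Θ: −[μ]_Θ + [Δp]_Θ + [τ]_Θ = −(0) + (0) + (0) = 0
All base exponents vanish — dimensionless.

yes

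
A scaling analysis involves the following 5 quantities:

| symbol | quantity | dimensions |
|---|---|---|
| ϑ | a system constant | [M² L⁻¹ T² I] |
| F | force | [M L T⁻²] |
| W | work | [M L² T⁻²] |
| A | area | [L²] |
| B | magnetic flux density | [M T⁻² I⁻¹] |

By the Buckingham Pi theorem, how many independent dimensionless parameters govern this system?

1

There are 5 variables and 4 base dimensions (M, L, T, I).
The dimension matrix has rank 4.
Independent dimensionless groups: 5 − 4 = 1.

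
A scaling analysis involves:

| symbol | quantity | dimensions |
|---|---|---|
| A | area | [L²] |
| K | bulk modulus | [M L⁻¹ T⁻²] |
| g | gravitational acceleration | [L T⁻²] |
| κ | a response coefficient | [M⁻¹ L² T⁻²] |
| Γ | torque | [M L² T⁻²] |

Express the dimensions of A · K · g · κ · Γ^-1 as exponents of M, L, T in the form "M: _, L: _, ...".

Collect each base-dimension exponent across the product:
  M: (0) + (1) + (0) + (-1) − (1) = -1
  L: (2) + (-1) + (1) + (2) − (2) = 2
  T: (0) + (-2) + (-2) + (-2) − (-2) = -4
So the dimensions are [M⁻¹ L² T⁻⁴].

M: -1, L: 2, T: -4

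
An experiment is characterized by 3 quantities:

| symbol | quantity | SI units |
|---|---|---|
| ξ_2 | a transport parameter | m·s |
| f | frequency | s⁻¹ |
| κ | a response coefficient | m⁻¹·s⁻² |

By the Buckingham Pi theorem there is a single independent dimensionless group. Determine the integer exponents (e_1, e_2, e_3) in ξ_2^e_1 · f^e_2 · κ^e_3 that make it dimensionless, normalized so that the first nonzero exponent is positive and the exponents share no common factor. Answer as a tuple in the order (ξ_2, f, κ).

(1, -1, 1)

L: e_1·(1) + e_2·(0) + e_3·(-1) = 0
T: e_1·(1) + e_2·(-1) + e_3·(-2) = 0
Solving this homogeneous linear system for the smallest-integer solution (first nonzero entry positive) gives (1, -1, 1).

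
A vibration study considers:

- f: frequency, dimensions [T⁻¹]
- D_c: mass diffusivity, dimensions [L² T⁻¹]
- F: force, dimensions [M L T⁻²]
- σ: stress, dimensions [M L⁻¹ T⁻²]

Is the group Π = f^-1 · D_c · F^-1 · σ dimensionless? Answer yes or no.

yes

Sum the exponent of each base dimension across the product:
  M: −[f]_M + [D_c]_M − [F]_M + [σ]_M = −(0) + (0) − (1) + (1) = 0
  L: −[f]_L + [D_c]_L − [F]_L + [σ]_L = −(0) + (2) − (1) + (-1) = 0
  T: −[f]_T + [D_c]_T − [F]_T + [σ]_T = −(-1) + (-1) − (-2) + (-2) = 0
All base exponents vanish — dimensionless.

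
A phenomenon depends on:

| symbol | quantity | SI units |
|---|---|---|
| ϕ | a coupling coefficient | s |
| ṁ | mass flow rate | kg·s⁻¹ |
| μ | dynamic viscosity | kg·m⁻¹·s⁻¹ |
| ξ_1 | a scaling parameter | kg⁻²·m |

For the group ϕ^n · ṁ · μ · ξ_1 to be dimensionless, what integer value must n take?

Balance the T exponent: (1)·n from ϕ, plus (-1) + (-1) + (0) = -2 from the rest, must sum to zero.
n − 2 = 0, so n = 2.

2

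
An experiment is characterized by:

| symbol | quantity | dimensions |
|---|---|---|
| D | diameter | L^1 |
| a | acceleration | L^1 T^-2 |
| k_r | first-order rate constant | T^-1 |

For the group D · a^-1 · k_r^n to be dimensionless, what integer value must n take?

Balance the T exponent: (-1)·n from k_r, plus (0) − (-2) = 2 from the rest, must sum to zero.
−n + 2 = 0, so n = 2.

2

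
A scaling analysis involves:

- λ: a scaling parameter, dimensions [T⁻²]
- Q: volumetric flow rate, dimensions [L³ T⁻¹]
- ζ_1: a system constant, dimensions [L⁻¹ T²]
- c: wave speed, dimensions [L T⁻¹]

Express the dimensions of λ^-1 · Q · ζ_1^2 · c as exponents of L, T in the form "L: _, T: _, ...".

Collect each base-dimension exponent across the product:
  L: −(0) + (3) + 2·(-1) + (1) = 2
  T: −(-2) + (-1) + 2·(2) + (-1) = 4
So the dimensions are [L² T⁴].

L: 2, T: 4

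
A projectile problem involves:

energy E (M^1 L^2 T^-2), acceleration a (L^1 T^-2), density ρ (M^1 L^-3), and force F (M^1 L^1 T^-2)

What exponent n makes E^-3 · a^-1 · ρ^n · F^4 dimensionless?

-1

Balance the M exponent: (1)·n from ρ, plus −3·(1) − (0) + 4·(1) = 1 from the rest, must sum to zero.
n + 1 = 0, so n = -1.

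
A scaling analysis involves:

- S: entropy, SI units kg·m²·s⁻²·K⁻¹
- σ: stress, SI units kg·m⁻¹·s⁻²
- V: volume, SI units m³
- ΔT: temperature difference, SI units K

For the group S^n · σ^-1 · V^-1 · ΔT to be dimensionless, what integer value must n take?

1

Balance the M exponent: (1)·n from S, plus −(1) − (0) + (0) = -1 from the rest, must sum to zero.
n − 1 = 0, so n = 1.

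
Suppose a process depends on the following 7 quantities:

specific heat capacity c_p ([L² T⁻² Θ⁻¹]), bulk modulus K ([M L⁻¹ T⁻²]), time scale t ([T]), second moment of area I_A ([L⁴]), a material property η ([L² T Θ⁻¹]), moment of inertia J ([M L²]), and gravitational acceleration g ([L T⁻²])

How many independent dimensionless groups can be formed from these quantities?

There are 7 variables and 4 base dimensions (M, L, T, Θ).
The dimension matrix has rank 4.
Independent dimensionless groups: 7 − 4 = 3.

3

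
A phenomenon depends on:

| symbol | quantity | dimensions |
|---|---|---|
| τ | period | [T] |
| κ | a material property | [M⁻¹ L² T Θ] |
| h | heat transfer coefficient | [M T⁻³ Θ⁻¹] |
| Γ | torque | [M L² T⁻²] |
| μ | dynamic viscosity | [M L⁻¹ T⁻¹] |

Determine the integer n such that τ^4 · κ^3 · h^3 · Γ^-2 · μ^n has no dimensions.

2

Balance the M exponent: (1)·n from μ, plus 4·(0) + 3·(-1) + 3·(1) − 2·(1) = -2 from the rest, must sum to zero.
n − 2 = 0, so n = 2.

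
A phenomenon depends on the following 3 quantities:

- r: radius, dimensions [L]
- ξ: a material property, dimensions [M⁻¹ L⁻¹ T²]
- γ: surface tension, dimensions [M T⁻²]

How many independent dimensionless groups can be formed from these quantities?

There are 3 variables and 3 base dimensions (M, L, T).
The dimension matrix has rank 2 (less than 3: the dimension vectors are linearly dependent).
Independent dimensionless groups: 3 − 2 = 1.

1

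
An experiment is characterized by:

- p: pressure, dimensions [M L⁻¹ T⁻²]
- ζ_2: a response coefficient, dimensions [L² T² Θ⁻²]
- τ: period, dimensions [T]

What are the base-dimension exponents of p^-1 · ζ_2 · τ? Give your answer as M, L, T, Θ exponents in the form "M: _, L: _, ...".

M: -1, L: 3, T: 5, Θ: -2

Collect each base-dimension exponent across the product:
  M: −(1) + (0) + (0) = -1
  L: −(-1) + (2) + (0) = 3
  T: −(-2) + (2) + (1) = 5
  Θ: −(0) + (-2) + (0) = -2
So the dimensions are [M⁻¹ L³ T⁵ Θ⁻²].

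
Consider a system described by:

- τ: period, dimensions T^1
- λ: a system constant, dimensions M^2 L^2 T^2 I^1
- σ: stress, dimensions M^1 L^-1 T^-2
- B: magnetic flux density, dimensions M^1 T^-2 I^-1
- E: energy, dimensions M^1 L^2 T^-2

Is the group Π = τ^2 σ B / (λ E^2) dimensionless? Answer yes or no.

Sum the exponent of each base dimension across the product:
  M: 2·[τ]_M − [λ]_M + [σ]_M + [B]_M − 2·[E]_M = 2·(0) − (2) + (1) + (1) − 2·(1) = -2
  L: 2·[τ]_L − [λ]_L + [σ]_L + [B]_L − 2·[E]_L = 2·(0) − (2) + (-1) + (0) − 2·(2) = -7
  T: 2·[τ]_T − [λ]_T + [σ]_T + [B]_T − 2·[E]_T = 2·(1) − (2) + (-2) + (-2) − 2·(-2) = 0
  I: 2·[τ]_I − [λ]_I + [σ]_I + [B]_I − 2·[E]_I = 2·(0) − (1) + (0) + (-1) − 2·(0) = -2
Net dimensions [M⁻² L⁻⁷ I⁻²] ≠ [1] — not dimensionless.

no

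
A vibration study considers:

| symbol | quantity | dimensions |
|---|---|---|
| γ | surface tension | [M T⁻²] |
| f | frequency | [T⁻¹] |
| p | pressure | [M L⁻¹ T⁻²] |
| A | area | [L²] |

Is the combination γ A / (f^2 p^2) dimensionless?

no

Sum the exponent of each base dimension across the product:
  M: [γ]_M − 2·[f]_M − 2·[p]_M + [A]_M = (1) − 2·(0) − 2·(1) + (0) = -1
  L: [γ]_L − 2·[f]_L − 2·[p]_L + [A]_L = (0) − 2·(0) − 2·(-1) + (2) = 4
  T: [γ]_T − 2·[f]_T − 2·[p]_T + [A]_T = (-2) − 2·(-1) − 2·(-2) + (0) = 4
Net dimensions [M⁻¹ L⁴ T⁴] ≠ [1] — not dimensionless.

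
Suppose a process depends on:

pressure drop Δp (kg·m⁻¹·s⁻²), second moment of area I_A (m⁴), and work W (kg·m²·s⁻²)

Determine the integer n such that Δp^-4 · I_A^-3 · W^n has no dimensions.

4

Balance the M exponent: (1)·n from W, plus −4·(1) − 3·(0) = -4 from the rest, must sum to zero.
n − 4 = 0, so n = 4.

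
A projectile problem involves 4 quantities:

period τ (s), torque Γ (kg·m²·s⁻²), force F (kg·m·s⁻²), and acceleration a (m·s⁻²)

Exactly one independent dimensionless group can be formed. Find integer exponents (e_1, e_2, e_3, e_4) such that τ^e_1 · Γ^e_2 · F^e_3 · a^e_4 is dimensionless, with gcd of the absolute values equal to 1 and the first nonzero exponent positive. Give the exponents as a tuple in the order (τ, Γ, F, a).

(2, -1, 1, 1)

M: e_1·(0) + e_2·(1) + e_3·(1) + e_4·(0) = 0
L: e_1·(0) + e_2·(2) + e_3·(1) + e_4·(1) = 0
T: e_1·(1) + e_2·(-2) + e_3·(-2) + e_4·(-2) = 0
Solving this homogeneous linear system for the smallest-integer solution (first nonzero entry positive) gives (2, -1, 1, 1).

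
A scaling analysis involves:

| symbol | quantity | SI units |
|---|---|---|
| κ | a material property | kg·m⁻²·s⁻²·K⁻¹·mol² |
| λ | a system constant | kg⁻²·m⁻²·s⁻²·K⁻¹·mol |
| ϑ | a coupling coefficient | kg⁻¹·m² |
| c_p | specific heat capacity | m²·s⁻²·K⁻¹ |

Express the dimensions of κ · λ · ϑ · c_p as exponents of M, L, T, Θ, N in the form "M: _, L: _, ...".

M: -2, L: 0, T: -6, Θ: -3, N: 3

Collect each base-dimension exponent across the product:
  M: (1) + (-2) + (-1) + (0) = -2
  L: (-2) + (-2) + (2) + (2) = 0
  T: (-2) + (-2) + (0) + (-2) = -6
  Θ: (-1) + (-1) + (0) + (-1) = -3
  N: (2) + (1) + (0) + (0) = 3
So the dimensions are [M⁻² T⁻⁶ Θ⁻³ N³].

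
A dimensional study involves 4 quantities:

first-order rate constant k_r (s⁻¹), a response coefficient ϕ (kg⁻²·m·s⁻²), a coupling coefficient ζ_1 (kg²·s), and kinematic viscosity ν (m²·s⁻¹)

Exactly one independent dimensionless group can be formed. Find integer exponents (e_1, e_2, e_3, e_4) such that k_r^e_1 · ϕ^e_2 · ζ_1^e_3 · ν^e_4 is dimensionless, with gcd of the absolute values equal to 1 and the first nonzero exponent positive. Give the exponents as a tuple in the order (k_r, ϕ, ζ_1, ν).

(1, -2, -2, 1)

M: e_1·(0) + e_2·(-2) + e_3·(2) + e_4·(0) = 0
L: e_1·(0) + e_2·(1) + e_3·(0) + e_4·(2) = 0
T: e_1·(-1) + e_2·(-2) + e_3·(1) + e_4·(-1) = 0
Solving this homogeneous linear system for the smallest-integer solution (first nonzero entry positive) gives (1, -2, -2, 1).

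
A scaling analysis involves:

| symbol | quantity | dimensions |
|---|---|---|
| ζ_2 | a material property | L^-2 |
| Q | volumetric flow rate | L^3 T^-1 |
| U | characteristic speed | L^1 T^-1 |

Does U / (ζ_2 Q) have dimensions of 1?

Sum the exponent of each base dimension across the product:
  L: −[ζ_2]_L − [Q]_L + [U]_L = −(-2) − (3) + (1) = 0
  T: −[ζ_2]_T − [Q]_T + [U]_T = −(0) − (-1) + (-1) = 0
All base exponents vanish — dimensionless.

yes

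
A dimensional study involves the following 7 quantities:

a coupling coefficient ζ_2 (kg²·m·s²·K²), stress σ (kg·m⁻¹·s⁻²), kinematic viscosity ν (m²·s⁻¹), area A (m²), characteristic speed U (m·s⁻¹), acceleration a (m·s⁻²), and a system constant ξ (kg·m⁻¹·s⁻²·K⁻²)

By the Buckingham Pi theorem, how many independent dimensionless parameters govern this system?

3

There are 7 variables and 4 base dimensions (M, L, T, Θ).
The dimension matrix has rank 4.
Independent dimensionless groups: 7 − 4 = 3.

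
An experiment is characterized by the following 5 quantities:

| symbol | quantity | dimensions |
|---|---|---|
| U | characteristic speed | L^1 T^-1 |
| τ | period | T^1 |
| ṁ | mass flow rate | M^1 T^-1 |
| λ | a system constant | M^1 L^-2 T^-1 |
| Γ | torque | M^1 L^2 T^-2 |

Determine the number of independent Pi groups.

2

There are 5 variables and 3 base dimensions (M, L, T).
The dimension matrix has rank 3.
Independent dimensionless groups: 5 − 3 = 2.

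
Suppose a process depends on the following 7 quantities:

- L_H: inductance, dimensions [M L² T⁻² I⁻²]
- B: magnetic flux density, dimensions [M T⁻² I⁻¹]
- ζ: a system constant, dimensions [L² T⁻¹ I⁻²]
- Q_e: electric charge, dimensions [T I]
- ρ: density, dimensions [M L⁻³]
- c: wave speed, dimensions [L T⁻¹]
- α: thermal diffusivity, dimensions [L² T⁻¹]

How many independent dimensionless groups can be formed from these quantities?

There are 7 variables and 4 base dimensions (M, L, T, I).
The dimension matrix has rank 4.
Independent dimensionless groups: 7 − 4 = 3.

3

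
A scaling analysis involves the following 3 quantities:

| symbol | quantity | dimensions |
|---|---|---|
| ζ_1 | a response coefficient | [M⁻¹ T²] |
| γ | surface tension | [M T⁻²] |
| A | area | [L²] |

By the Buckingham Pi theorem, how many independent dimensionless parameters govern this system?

1

There are 3 variables and 3 base dimensions (M, L, T).
The dimension matrix has rank 2 (less than 3: the dimension vectors are linearly dependent).
Independent dimensionless groups: 3 − 2 = 1.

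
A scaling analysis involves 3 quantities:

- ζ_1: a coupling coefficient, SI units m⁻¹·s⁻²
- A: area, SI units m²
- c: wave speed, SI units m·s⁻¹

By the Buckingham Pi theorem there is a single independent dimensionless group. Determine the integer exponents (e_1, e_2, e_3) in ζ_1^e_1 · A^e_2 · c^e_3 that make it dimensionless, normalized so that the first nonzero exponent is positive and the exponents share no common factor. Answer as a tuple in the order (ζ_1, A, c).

L: e_1·(-1) + e_2·(2) + e_3·(1) = 0
T: e_1·(-2) + e_2·(0) + e_3·(-1) = 0
Solving this homogeneous linear system for the smallest-integer solution (first nonzero entry positive) gives (2, 3, -4).

(2, 3, -4)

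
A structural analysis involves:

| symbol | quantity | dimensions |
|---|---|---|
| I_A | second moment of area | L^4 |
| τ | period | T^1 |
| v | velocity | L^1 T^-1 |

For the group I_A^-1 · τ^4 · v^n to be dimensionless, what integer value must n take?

Balance the L exponent: (1)·n from v, plus −(4) + 4·(0) = -4 from the rest, must sum to zero.
n − 4 = 0, so n = 4.

4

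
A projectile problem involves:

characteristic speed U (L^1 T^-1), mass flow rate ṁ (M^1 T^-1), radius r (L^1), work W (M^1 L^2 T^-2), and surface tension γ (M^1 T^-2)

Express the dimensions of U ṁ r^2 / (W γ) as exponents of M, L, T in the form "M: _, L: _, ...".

M: -1, L: 1, T: 2

Collect each base-dimension exponent across the product:
  M: (0) + (1) + 2·(0) − (1) − (1) = -1
  L: (1) + (0) + 2·(1) − (2) − (0) = 1
  T: (-1) + (-1) + 2·(0) − (-2) − (-2) = 2
So the dimensions are [M⁻¹ L T²].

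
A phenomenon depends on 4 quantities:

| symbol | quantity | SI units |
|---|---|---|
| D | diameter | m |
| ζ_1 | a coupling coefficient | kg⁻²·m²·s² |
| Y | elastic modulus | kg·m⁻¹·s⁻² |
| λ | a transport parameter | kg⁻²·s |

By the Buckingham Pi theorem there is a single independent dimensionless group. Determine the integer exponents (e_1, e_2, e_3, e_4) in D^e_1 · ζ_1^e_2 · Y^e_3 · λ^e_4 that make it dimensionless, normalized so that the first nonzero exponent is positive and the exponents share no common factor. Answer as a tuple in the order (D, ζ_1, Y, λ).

M: e_1·(0) + e_2·(-2) + e_3·(1) + e_4·(-2) = 0
L: e_1·(1) + e_2·(2) + e_3·(-1) + e_4·(0) = 0
T: e_1·(0) + e_2·(2) + e_3·(-2) + e_4·(1) = 0
Solving this homogeneous linear system for the smallest-integer solution (first nonzero entry positive) gives (4, -3, -2, 2).

(4, -3, -2, 2)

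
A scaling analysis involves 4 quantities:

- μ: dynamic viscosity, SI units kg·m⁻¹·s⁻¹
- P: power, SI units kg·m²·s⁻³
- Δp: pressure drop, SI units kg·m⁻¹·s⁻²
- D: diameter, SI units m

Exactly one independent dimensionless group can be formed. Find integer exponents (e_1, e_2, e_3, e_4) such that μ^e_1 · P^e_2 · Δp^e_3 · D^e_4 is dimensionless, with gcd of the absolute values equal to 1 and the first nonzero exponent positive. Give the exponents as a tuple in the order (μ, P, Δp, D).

(1, 1, -2, -3)

M: e_1·(1) + e_2·(1) + e_3·(1) + e_4·(0) = 0
L: e_1·(-1) + e_2·(2) + e_3·(-1) + e_4·(1) = 0
T: e_1·(-1) + e_2·(-3) + e_3·(-2) + e_4·(0) = 0
Solving this homogeneous linear system for the smallest-integer solution (first nonzero entry positive) gives (1, 1, -2, -3).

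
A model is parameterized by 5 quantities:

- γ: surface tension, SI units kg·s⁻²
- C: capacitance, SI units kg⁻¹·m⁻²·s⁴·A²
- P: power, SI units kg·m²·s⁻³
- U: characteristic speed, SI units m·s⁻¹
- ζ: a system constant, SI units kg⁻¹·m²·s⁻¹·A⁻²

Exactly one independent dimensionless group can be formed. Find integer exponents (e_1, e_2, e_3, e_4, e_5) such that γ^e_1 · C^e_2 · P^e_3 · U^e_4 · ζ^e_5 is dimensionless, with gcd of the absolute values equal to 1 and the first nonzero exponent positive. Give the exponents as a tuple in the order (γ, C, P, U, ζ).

M: e_1·(1) + e_2·(-1) + e_3·(1) + e_4·(0) + e_5·(-1) = 0
L: e_1·(0) + e_2·(-2) + e_3·(2) + e_4·(1) + e_5·(2) = 0
T: e_1·(-2) + e_2·(4) + e_3·(-3) + e_4·(-1) + e_5·(-1) = 0
I: e_1·(0) + e_2·(2) + e_3·(0) + e_4·(0) + e_5·(-2) = 0
Solving this homogeneous linear system for the smallest-integer solution (first nonzero entry positive) gives (1, 1, 1, -2, 1).

(1, 1, 1, -2, 1)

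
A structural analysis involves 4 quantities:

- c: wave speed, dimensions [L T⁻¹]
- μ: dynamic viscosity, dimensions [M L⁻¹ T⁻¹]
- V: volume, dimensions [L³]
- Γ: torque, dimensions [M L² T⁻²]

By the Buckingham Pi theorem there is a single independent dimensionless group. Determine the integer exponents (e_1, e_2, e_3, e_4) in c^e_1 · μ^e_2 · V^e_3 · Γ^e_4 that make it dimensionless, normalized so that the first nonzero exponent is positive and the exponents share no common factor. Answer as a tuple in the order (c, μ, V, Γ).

(3, 3, 2, -3)

M: e_1·(0) + e_2·(1) + e_3·(0) + e_4·(1) = 0
L: e_1·(1) + e_2·(-1) + e_3·(3) + e_4·(2) = 0
T: e_1·(-1) + e_2·(-1) + e_3·(0) + e_4·(-2) = 0
Solving this homogeneous linear system for the smallest-integer solution (first nonzero entry positive) gives (3, 3, 2, -3).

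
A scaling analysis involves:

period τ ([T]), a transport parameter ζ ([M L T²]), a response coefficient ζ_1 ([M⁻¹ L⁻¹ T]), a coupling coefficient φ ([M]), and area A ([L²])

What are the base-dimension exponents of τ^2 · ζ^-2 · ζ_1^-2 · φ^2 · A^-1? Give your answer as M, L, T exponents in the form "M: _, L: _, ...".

Collect each base-dimension exponent across the product:
  M: 2·(0) − 2·(1) − 2·(-1) + 2·(1) − (0) = 2
  L: 2·(0) − 2·(1) − 2·(-1) + 2·(0) − (2) = -2
  T: 2·(1) − 2·(2) − 2·(1) + 2·(0) − (0) = -4
So the dimensions are [M² L⁻² T⁻⁴].

M: 2, L: -2, T: -4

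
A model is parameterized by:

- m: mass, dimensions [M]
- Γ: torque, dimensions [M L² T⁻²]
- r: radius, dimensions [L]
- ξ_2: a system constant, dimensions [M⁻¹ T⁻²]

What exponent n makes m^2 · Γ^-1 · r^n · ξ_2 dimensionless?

Balance the L exponent: (1)·n from r, plus 2·(0) − (2) + (0) = -2 from the rest, must sum to zero.
n − 2 = 0, so n = 2.

2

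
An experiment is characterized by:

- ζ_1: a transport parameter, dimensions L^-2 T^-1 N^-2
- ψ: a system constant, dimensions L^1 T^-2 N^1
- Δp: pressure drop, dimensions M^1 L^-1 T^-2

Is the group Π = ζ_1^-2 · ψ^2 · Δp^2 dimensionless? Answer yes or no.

Sum the exponent of each base dimension across the product:
  M: −2·[ζ_1]_M + 2·[ψ]_M + 2·[Δp]_M = −2·(0) + 2·(0) + 2·(1) = 2
  L: −2·[ζ_1]_L + 2·[ψ]_L + 2·[Δp]_L = −2·(-2) + 2·(1) + 2·(-1) = 4
  T: −2·[ζ_1]_T + 2·[ψ]_T + 2·[Δp]_T = −2·(-1) + 2·(-2) + 2·(-2) = -6
  N: −2·[ζ_1]_N + 2·[ψ]_N + 2·[Δp]_N = −2·(-2) + 2·(1) + 2·(0) = 6
Net dimensions [M² L⁴ T⁻⁶ N⁶] ≠ [1] — not dimensionless.

no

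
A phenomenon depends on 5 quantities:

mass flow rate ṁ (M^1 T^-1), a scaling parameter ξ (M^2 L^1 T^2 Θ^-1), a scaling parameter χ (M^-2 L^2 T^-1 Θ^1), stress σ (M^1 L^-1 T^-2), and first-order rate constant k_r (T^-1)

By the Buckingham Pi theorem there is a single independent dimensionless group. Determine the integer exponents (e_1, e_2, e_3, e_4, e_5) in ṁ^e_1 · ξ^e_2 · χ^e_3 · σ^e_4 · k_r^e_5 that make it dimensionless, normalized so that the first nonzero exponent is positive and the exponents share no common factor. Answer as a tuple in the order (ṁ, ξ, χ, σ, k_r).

(3, -1, -1, -3, 2)

M: e_1·(1) + e_2·(2) + e_3·(-2) + e_4·(1) + e_5·(0) = 0
L: e_1·(0) + e_2·(1) + e_3·(2) + e_4·(-1) + e_5·(0) = 0
T: e_1·(-1) + e_2·(2) + e_3·(-1) + e_4·(-2) + e_5·(-1) = 0
Θ: e_1·(0) + e_2·(-1) + e_3·(1) + e_4·(0) + e_5·(0) = 0
Solving this homogeneous linear system for the smallest-integer solution (first nonzero entry positive) gives (3, -1, -1, -3, 2).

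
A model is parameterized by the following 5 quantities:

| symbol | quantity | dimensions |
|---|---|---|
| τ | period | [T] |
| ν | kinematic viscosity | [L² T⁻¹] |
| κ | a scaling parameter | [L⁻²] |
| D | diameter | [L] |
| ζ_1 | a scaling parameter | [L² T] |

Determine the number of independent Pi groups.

There are 5 variables and 2 base dimensions (L, T).
The dimension matrix has rank 2.
Independent dimensionless groups: 5 − 2 = 3.

3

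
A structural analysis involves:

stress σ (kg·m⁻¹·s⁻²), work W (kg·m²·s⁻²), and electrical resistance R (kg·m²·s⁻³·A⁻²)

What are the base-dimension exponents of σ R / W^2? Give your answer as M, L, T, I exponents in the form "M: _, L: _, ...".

Collect each base-dimension exponent across the product:
  M: (1) − 2·(1) + (1) = 0
  L: (-1) − 2·(2) + (2) = -3
  T: (-2) − 2·(-2) + (-3) = -1
  I: (0) − 2·(0) + (-2) = -2
So the dimensions are [L⁻³ T⁻¹ I⁻²].

M: 0, L: -3, T: -1, I: -2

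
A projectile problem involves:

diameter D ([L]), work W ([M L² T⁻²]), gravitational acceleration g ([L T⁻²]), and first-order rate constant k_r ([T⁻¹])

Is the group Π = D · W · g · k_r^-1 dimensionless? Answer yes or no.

Sum the exponent of each base dimension across the product:
  M: [D]_M + [W]_M + [g]_M − [k_r]_M = (0) + (1) + (0) − (0) = 1
  L: [D]_L + [W]_L + [g]_L − [k_r]_L = (1) + (2) + (1) − (0) = 4
  T: [D]_T + [W]_T + [g]_T − [k_r]_T = (0) + (-2) + (-2) − (-1) = -3
Net dimensions [M L⁴ T⁻³] ≠ [1] — not dimensionless.

no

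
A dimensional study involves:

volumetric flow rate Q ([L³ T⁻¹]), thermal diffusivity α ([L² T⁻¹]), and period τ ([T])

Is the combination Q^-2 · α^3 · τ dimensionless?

yes

Sum the exponent of each base dimension across the product:
  M: −2·[Q]_M + 3·[α]_M + [τ]_M = −2·(0) + 3·(0) + (0) = 0
  L: −2·[Q]_L + 3·[α]_L + [τ]_L = −2·(3) + 3·(2) + (0) = 0
  T: −2·[Q]_T + 3·[α]_T + [τ]_T = −2·(-1) + 3·(-1) + (1) = 0
All base exponents vanish — dimensionless.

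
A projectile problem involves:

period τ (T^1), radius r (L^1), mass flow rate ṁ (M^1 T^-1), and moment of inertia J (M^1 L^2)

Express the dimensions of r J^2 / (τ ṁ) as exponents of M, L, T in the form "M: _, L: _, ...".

Collect each base-dimension exponent across the product:
  M: −(0) + (0) − (1) + 2·(1) = 1
  L: −(0) + (1) − (0) + 2·(2) = 5
  T: −(1) + (0) − (-1) + 2·(0) = 0
So the dimensions are [M L⁵].

M: 1, L: 5, T: 0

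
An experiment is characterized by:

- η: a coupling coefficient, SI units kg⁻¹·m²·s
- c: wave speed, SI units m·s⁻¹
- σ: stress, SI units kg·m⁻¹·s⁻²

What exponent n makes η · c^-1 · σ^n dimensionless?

Balance the M exponent: (1)·n from σ, plus (-1) − (0) = -1 from the rest, must sum to zero.
n − 1 = 0, so n = 1.

1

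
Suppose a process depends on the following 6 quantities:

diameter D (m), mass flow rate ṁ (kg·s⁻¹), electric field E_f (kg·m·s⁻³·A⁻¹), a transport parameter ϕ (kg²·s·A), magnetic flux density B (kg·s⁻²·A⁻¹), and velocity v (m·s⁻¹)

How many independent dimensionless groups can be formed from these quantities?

2

There are 6 variables and 4 base dimensions (M, L, T, I).
The dimension matrix has rank 4.
Independent dimensionless groups: 6 − 4 = 2.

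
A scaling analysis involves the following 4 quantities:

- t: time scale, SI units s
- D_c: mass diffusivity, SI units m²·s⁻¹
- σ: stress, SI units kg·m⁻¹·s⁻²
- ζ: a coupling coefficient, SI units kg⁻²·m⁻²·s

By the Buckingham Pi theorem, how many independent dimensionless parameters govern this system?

1

There are 4 variables and 3 base dimensions (M, L, T).
The dimension matrix has rank 3.
Independent dimensionless groups: 4 − 3 = 1.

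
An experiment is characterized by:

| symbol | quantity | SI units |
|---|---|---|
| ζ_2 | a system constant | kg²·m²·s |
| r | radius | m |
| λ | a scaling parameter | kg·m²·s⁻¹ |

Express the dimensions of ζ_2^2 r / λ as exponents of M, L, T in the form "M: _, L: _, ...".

Collect each base-dimension exponent across the product:
  M: 2·(2) + (0) − (1) = 3
  L: 2·(2) + (1) − (2) = 3
  T: 2·(1) + (0) − (-1) = 3
So the dimensions are [M³ L³ T³].

M: 3, L: 3, T: 3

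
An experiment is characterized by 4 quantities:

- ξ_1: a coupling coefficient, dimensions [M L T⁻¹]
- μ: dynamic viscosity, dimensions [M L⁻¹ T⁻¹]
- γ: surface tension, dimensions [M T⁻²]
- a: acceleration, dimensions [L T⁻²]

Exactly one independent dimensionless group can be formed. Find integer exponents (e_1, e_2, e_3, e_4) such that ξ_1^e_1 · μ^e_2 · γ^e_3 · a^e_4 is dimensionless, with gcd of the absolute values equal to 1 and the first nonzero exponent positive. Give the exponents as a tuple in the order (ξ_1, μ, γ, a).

M: e_1·(1) + e_2·(1) + e_3·(1) + e_4·(0) = 0
L: e_1·(1) + e_2·(-1) + e_3·(0) + e_4·(1) = 0
T: e_1·(-1) + e_2·(-1) + e_3·(-2) + e_4·(-2) = 0
Solving this homogeneous linear system for the smallest-integer solution (first nonzero entry positive) gives (1, 3, -4, 2).

(1, 3, -4, 2)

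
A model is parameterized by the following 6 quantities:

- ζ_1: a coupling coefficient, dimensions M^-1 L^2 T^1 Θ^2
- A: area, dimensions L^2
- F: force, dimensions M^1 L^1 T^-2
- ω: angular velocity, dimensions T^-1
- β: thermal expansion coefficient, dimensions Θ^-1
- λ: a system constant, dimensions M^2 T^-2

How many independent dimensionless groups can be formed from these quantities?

There are 6 variables and 4 base dimensions (M, L, T, Θ).
The dimension matrix has rank 4.
Independent dimensionless groups: 6 − 4 = 2.

2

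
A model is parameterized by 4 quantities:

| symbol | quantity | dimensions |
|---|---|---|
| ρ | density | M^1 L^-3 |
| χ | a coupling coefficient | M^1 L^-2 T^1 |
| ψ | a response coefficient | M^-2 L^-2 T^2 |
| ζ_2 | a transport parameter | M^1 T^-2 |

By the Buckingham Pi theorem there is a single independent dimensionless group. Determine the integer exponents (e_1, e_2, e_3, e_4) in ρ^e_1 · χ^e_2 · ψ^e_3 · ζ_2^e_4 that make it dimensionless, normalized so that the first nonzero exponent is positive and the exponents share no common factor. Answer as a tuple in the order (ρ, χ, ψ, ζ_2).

M: e_1·(1) + e_2·(1) + e_3·(-2) + e_4·(1) = 0
L: e_1·(-3) + e_2·(-2) + e_3·(-2) + e_4·(0) = 0
T: e_1·(0) + e_2·(1) + e_3·(2) + e_4·(-2) = 0
Solving this homogeneous linear system for the smallest-integer solution (first nonzero entry positive) gives (2, -2, -1, -2).

(2, -2, -1, -2)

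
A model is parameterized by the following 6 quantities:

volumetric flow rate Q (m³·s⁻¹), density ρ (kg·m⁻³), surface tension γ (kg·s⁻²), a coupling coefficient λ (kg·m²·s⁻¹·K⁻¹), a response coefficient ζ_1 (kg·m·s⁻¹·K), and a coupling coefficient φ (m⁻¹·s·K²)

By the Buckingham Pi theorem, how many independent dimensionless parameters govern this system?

There are 6 variables and 4 base dimensions (M, L, T, Θ).
The dimension matrix has rank 4.
Independent dimensionless groups: 6 − 4 = 2.

2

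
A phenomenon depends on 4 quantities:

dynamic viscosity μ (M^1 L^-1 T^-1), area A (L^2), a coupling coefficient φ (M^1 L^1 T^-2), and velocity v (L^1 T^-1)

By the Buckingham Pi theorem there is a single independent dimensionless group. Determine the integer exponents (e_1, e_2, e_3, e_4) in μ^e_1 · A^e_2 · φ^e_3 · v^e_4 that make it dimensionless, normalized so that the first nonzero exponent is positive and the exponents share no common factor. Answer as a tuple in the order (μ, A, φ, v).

(2, 1, -2, 2)

M: e_1·(1) + e_2·(0) + e_3·(1) + e_4·(0) = 0
L: e_1·(-1) + e_2·(2) + e_3·(1) + e_4·(1) = 0
T: e_1·(-1) + e_2·(0) + e_3·(-2) + e_4·(-1) = 0
Solving this homogeneous linear system for the smallest-integer solution (first nonzero entry positive) gives (2, 1, -2, 2).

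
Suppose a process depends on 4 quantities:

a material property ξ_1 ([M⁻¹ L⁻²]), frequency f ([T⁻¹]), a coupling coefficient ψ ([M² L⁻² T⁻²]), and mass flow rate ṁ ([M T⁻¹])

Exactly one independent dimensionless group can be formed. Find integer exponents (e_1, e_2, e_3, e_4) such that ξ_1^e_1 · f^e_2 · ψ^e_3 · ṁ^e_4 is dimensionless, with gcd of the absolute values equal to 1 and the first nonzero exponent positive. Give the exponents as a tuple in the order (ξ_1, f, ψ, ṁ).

(1, -1, -1, 3)

M: e_1·(-1) + e_2·(0) + e_3·(2) + e_4·(1) = 0
L: e_1·(-2) + e_2·(0) + e_3·(-2) + e_4·(0) = 0
T: e_1·(0) + e_2·(-1) + e_3·(-2) + e_4·(-1) = 0
Solving this homogeneous linear system for the smallest-integer solution (first nonzero entry positive) gives (1, -1, -1, 3).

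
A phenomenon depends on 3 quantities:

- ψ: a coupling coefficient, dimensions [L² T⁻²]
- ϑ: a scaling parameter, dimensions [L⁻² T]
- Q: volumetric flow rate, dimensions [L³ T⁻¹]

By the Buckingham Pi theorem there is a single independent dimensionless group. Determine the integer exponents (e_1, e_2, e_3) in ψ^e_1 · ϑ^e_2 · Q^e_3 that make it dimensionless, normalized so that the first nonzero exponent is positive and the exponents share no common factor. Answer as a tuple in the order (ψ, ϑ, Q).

L: e_1·(2) + e_2·(-2) + e_3·(3) = 0
T: e_1·(-2) + e_2·(1) + e_3·(-1) = 0
Solving this homogeneous linear system for the smallest-integer solution (first nonzero entry positive) gives (1, 4, 2).

(1, 4, 2)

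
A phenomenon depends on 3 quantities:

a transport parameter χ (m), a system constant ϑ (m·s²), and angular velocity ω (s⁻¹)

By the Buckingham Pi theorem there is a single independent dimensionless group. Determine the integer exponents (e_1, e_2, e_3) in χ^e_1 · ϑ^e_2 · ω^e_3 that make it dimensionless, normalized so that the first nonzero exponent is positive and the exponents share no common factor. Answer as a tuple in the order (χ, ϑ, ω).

(1, -1, -2)

L: e_1·(1) + e_2·(1) + e_3·(0) = 0
T: e_1·(0) + e_2·(2) + e_3·(-1) = 0
Solving this homogeneous linear system for the smallest-integer solution (first nonzero entry positive) gives (1, -1, -2).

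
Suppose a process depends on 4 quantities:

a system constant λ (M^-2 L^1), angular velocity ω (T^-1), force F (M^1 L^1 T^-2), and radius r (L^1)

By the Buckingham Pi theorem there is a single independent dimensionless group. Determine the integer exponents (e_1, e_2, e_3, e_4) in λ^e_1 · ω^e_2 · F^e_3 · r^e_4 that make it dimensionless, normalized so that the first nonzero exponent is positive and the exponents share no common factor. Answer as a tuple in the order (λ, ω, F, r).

(1, -4, 2, -3)

M: e_1·(-2) + e_2·(0) + e_3·(1) + e_4·(0) = 0
L: e_1·(1) + e_2·(0) + e_3·(1) + e_4·(1) = 0
T: e_1·(0) + e_2·(-1) + e_3·(-2) + e_4·(0) = 0
Solving this homogeneous linear system for the smallest-integer solution (first nonzero entry positive) gives (1, -4, 2, -3).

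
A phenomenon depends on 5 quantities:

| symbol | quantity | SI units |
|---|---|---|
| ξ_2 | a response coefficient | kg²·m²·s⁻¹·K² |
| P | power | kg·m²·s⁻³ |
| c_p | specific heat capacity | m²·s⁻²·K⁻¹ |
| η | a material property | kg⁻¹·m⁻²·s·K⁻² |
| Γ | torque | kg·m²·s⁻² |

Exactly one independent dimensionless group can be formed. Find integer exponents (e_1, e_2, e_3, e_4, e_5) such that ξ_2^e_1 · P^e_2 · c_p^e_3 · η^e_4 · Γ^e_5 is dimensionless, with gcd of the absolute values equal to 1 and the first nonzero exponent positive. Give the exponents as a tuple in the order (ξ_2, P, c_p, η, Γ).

M: e_1·(2) + e_2·(1) + e_3·(0) + e_4·(-1) + e_5·(1) = 0
L: e_1·(2) + e_2·(2) + e_3·(2) + e_4·(-2) + e_5·(2) = 0
T: e_1·(-1) + e_2·(-3) + e_3·(-2) + e_4·(1) + e_5·(-2) = 0
Θ: e_1·(2) + e_2·(0) + e_3·(-1) + e_4·(-2) + e_5·(0) = 0
Solving this homogeneous linear system for the smallest-integer solution (first nonzero entry positive) gives (2, 1, 2, 1, -4).

(2, 1, 2, 1, -4)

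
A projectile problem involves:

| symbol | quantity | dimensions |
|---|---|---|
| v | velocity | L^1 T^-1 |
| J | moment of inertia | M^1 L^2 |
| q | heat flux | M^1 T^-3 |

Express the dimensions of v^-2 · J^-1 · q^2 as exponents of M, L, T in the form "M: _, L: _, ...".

Collect each base-dimension exponent across the product:
  M: −2·(0) − (1) + 2·(1) = 1
  L: −2·(1) − (2) + 2·(0) = -4
  T: −2·(-1) − (0) + 2·(-3) = -4
So the dimensions are [M L⁻⁴ T⁻⁴].

M: 1, L: -4, T: -4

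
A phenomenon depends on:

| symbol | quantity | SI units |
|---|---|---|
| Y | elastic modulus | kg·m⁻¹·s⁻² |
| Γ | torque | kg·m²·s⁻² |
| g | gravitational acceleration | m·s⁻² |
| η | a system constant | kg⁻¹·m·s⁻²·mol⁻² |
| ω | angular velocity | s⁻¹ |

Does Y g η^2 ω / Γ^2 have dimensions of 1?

no

Sum the exponent of each base dimension across the product:
  M: [Y]_M − 2·[Γ]_M + [g]_M + 2·[η]_M + [ω]_M = (1) − 2·(1) + (0) + 2·(-1) + (0) = -3
  L: [Y]_L − 2·[Γ]_L + [g]_L + 2·[η]_L + [ω]_L = (-1) − 2·(2) + (1) + 2·(1) + (0) = -2
  T: [Y]_T − 2·[Γ]_T + [g]_T + 2·[η]_T + [ω]_T = (-2) − 2·(-2) + (-2) + 2·(-2) + (-1) = -5
  N: [Y]_N − 2·[Γ]_N + [g]_N + 2·[η]_N + [ω]_N = (0) − 2·(0) + (0) + 2·(-2) + (0) = -4
Net dimensions [M⁻³ L⁻² T⁻⁵ N⁻⁴] ≠ [1] — not dimensionless.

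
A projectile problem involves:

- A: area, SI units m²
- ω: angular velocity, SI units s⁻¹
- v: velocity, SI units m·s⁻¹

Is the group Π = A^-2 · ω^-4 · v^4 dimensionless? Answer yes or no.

Sum the exponent of each base dimension across the product:
  L: −2·[A]_L − 4·[ω]_L + 4·[v]_L = −2·(2) − 4·(0) + 4·(1) = 0
  T: −2·[A]_T − 4·[ω]_T + 4·[v]_T = −2·(0) − 4·(-1) + 4·(-1) = 0
All base exponents vanish — dimensionless.

yes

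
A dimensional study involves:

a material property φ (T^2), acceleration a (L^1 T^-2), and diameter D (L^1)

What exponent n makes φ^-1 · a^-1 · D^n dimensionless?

Balance the L exponent: (1)·n from D, plus −(0) − (1) = -1 from the rest, must sum to zero.
n − 1 = 0, so n = 1.

1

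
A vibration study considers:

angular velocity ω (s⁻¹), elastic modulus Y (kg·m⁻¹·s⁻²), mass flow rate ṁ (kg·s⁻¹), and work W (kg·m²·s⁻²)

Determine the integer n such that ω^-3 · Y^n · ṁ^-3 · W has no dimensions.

Balance the M exponent: (1)·n from Y, plus −3·(0) − 3·(1) + (1) = -2 from the rest, must sum to zero.
n − 2 = 0, so n = 2.

2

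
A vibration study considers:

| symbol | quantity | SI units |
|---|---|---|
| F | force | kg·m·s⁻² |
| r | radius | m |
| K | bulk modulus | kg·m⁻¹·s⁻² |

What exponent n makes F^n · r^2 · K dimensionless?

-1

Balance the M exponent: (1)·n from F, plus 2·(0) + (1) = 1 from the rest, must sum to zero.
n + 1 = 0, so n = -1.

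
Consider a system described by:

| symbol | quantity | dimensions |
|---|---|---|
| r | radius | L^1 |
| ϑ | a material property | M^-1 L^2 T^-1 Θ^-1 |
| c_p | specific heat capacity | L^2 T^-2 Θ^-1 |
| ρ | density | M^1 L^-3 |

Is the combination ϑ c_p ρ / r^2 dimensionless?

no

Sum the exponent of each base dimension across the product:
  M: −2·[r]_M + [ϑ]_M + [c_p]_M + [ρ]_M = −2·(0) + (-1) + (0) + (1) = 0
  L: −2·[r]_L + [ϑ]_L + [c_p]_L + [ρ]_L = −2·(1) + (2) + (2) + (-3) = -1
  T: −2·[r]_T + [ϑ]_T + [c_p]_T + [ρ]_T = −2·(0) + (-1) + (-2) + (0) = -3
  Θ: −2·[r]_Θ + [ϑ]_Θ + [c_p]_Θ + [ρ]_Θ = −2·(0) + (-1) + (-1) + (0) = -2
Net dimensions [L⁻¹ T⁻³ Θ⁻²] ≠ [1] — not dimensionless.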